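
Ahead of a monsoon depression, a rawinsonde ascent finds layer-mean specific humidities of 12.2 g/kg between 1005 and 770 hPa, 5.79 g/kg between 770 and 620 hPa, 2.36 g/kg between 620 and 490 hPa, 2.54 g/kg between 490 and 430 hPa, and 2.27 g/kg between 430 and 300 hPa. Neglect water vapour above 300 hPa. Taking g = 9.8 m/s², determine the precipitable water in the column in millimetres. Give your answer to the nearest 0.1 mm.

PW ≈ 45.8 mm

Precipitable water is the column-integrated vapour mass per unit area: PW = (1/g) Σ q̄ Δp, with q in kg/kg and Δp in Pa (1 kg/m² of water = 1 mm).
Layer 1005–770 hPa: Δp = 235 hPa = 23500 Pa, q̄ = 0.0122 kg/kg → 0.0122 × 23500 / 9.8 = 29.26 mm
Layer 770–620 hPa: Δp = 150 hPa = 15000 Pa, q̄ = 0.00579 kg/kg → 0.00579 × 15000 / 9.8 = 8.86 mm
Layer 620–490 hPa: Δp = 130 hPa = 13000 Pa, q̄ = 0.00236 kg/kg → 0.00236 × 13000 / 9.8 = 3.13 mm
Layer 490–430 hPa: Δp = 60 hPa = 6000 Pa, q̄ = 0.00254 kg/kg → 0.00254 × 6000 / 9.8 = 1.56 mm
Layer 430–300 hPa: Δp = 130 hPa = 13000 Pa, q̄ = 0.00227 kg/kg → 0.00227 × 13000 / 9.8 = 3.01 mm
PW = 29.26 + 8.86 + 3.13 + 1.56 + 3.01 = 45.82 ≈ 45.8 mm.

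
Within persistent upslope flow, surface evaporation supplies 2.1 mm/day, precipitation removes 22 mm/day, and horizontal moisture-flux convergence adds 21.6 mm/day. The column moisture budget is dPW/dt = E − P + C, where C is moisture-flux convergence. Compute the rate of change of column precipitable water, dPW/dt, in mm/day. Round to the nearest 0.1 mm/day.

dPW/dt = E − P + C = 2.1 − 22 + (21.6) = 1.7 mm/day.

dPW/dt ≈ 1.7 mm/day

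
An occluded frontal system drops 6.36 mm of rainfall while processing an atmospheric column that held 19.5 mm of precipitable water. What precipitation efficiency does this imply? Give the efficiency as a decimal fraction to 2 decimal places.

ε ≈ 0.33

ε = rainfall / PW = 6.36 / 19.5 = 0.33.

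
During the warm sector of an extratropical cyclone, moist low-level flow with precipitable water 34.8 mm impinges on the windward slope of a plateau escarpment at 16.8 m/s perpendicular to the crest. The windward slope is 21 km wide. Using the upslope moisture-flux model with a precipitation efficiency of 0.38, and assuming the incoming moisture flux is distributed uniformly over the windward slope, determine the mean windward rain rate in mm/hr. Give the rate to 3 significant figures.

R ≈ 38.1 mm/hr

Incoming column moisture flux per unit ridge length: F = V × PW = 16.8 × 34.8 = 584.64 mm·m/s.
Spread over the 21 km slope with efficiency ε = 0.38: R = ε·F/W = 0.38 × 584.64 / 21000 m = 1.058e-02 mm/s.
R = 1.058e-02 × 3600 = 38.1 mm/hr.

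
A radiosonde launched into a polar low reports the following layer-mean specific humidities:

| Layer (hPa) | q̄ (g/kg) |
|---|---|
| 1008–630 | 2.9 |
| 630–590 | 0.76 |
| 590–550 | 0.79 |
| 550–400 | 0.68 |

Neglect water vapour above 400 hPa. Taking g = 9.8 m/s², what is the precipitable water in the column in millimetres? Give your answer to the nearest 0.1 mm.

Precipitable water is the column-integrated vapour mass per unit area: PW = (1/g) Σ q̄ Δp, with q in kg/kg and Δp in Pa (1 kg/m² of water = 1 mm).
Layer 1008–630 hPa: Δp = 378 hPa = 37800 Pa, q̄ = 0.0029 kg/kg → 0.0029 × 37800 / 9.8 = 11.19 mm
Layer 630–590 hPa: Δp = 40 hPa = 4000 Pa, q̄ = 0.00076 kg/kg → 0.00076 × 4000 / 9.8 = 0.31 mm
Layer 590–550 hPa: Δp = 40 hPa = 4000 Pa, q̄ = 0.00079 kg/kg → 0.00079 × 4000 / 9.8 = 0.32 mm
Layer 550–400 hPa: Δp = 150 hPa = 15000 Pa, q̄ = 0.00068 kg/kg → 0.00068 × 15000 / 9.8 = 1.04 mm
PW = 11.19 + 0.31 + 0.32 + 1.04 = 12.86 ≈ 12.9 mm.

PW ≈ 12.9 mm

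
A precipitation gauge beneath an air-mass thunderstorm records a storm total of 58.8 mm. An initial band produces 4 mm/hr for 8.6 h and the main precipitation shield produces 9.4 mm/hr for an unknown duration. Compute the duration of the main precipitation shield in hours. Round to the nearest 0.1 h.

duration ≈ 2.6 h

Known phases: 4 × 8.6 = 34.4 mm.
Remaining depth = 58.8 − 34.4 = 24.4 mm.
Duration = 24.4 / 9.4 = 2.6 h.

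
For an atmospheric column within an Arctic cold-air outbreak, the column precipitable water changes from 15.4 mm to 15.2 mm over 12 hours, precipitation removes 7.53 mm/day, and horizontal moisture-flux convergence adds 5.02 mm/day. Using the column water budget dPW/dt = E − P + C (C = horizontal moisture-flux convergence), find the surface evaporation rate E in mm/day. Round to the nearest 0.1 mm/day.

dPW/dt = (15.2 − 15.4) mm / (12/24 day) = -0.400 mm/day.
E = dPW/dt + P − C = (-0.400) + 7.53 − (5.02) = 2.1 mm/day.

E ≈ 2.1 mm/day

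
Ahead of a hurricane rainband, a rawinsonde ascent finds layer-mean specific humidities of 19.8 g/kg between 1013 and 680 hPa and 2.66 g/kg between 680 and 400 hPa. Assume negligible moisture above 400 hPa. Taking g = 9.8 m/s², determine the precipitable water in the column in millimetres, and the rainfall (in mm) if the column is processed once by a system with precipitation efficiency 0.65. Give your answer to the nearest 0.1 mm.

Precipitable water is the column-integrated vapour mass per unit area: PW = (1/g) Σ q̄ Δp, with q in kg/kg and Δp in Pa (1 kg/m² of water = 1 mm).
Layer 1013–680 hPa: Δp = 333 hPa = 33300 Pa, q̄ = 0.0198 kg/kg → 0.0198 × 33300 / 9.8 = 67.28 mm
Layer 680–400 hPa: Δp = 280 hPa = 28000 Pa, q̄ = 0.00266 kg/kg → 0.00266 × 28000 / 9.8 = 7.60 mm
PW = 67.28 + 7.60 = 74.88 ≈ 74.9 mm.
Rainfall = ε × PW = 0.65 × 74.9 = 48.7 mm.

PW ≈ 74.9 mm; rainfall ≈ 48.7 mm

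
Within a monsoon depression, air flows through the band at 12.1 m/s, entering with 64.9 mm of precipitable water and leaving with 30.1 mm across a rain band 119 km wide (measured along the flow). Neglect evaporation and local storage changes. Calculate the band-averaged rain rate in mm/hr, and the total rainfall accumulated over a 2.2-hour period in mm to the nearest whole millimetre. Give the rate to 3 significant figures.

Column moisture flux per unit crosswind length is F = V × PW.
Inflow: F_in = 12.1 × 64.9 = 785.29 mm·m/s
Outflow: F_out = 12.1 × 30.1 = 364.21 mm·m/s
Steady-state rate R = (F_in − F_out)/L = (785.29 − 364.21) / 119000 m = 3.538e-03 mm/s.
R = 3.538e-03 × 3600 = 12.7 mm/hr.
Over 2.2 h: total = 12.7 × 2.2 = 27.94 ≈ 28 mm.

R ≈ 12.7 mm/hr; total ≈ 28 mm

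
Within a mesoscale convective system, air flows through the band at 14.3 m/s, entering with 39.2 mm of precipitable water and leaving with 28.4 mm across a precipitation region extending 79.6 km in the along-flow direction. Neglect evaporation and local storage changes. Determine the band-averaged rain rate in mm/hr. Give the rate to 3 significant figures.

R ≈ 6.98 mm/hr

Column moisture flux per unit crosswind length is F = V × PW.
Inflow: F_in = 14.3 × 39.2 = 560.56 mm·m/s
Outflow: F_out = 14.3 × 28.4 = 406.12 mm·m/s
Steady-state rate R = (F_in − F_out)/L = (560.56 − 406.12) / 79600 m = 1.940e-03 mm/s.
R = 1.940e-03 × 3600 = 6.98 mm/hr.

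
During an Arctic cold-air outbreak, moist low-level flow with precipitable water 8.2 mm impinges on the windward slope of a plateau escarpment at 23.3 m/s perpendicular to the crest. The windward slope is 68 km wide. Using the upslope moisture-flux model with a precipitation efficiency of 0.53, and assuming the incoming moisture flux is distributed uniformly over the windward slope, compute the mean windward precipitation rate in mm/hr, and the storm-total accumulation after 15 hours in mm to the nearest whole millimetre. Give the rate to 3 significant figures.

R ≈ 5.36 mm/hr; total ≈ 80 mm

Incoming column moisture flux per unit ridge length: F = V × PW = 23.3 × 8.2 = 191.06 mm·m/s.
Spread over the 68 km slope with efficiency ε = 0.53: R = ε·F/W = 0.53 × 191.06 / 68000 m = 1.489e-03 mm/s.
R = 1.489e-03 × 3600 = 5.36 mm/hr.
Over 15 h: total = 5.36 × 15 = 80.4 ≈ 80 mm.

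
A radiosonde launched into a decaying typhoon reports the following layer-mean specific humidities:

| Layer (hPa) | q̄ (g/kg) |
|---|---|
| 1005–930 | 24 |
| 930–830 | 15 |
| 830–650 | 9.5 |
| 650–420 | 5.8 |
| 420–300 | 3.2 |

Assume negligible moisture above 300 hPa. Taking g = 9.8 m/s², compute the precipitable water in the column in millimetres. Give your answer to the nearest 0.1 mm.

PW ≈ 68.7 mm

Precipitable water is the column-integrated vapour mass per unit area: PW = (1/g) Σ q̄ Δp, with q in kg/kg and Δp in Pa (1 kg/m² of water = 1 mm).
Layer 1005–930 hPa: Δp = 75 hPa = 7500 Pa, q̄ = 0.024 kg/kg → 0.024 × 7500 / 9.8 = 18.37 mm
Layer 930–830 hPa: Δp = 100 hPa = 10000 Pa, q̄ = 0.015 kg/kg → 0.015 × 10000 / 9.8 = 15.31 mm
Layer 830–650 hPa: Δp = 180 hPa = 18000 Pa, q̄ = 0.0095 kg/kg → 0.0095 × 18000 / 9.8 = 17.45 mm
Layer 650–420 hPa: Δp = 230 hPa = 23000 Pa, q̄ = 0.0058 kg/kg → 0.0058 × 23000 / 9.8 = 13.61 mm
Layer 420–300 hPa: Δp = 120 hPa = 12000 Pa, q̄ = 0.0032 kg/kg → 0.0032 × 12000 / 9.8 = 3.92 mm
PW = 18.37 + 15.31 + 17.45 + 13.61 + 3.92 = 68.66 ≈ 68.7 mm.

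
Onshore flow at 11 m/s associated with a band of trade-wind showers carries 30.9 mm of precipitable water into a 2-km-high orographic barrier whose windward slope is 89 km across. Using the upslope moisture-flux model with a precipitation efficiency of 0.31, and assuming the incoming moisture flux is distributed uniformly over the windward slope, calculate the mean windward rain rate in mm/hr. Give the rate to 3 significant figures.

R ≈ 4.26 mm/hr

Incoming column moisture flux per unit ridge length: F = V × PW = 11 × 30.9 = 339.9 mm·m/s.
Spread over the 89 km slope with efficiency ε = 0.31: R = ε·F/W = 0.31 × 339.9 / 89000 m = 1.184e-03 mm/s.
R = 1.184e-03 × 3600 = 4.26 mm/hr.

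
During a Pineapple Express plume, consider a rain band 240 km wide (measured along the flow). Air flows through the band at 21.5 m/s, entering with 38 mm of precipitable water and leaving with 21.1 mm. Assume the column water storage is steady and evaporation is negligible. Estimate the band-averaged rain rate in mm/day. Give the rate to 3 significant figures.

R ≈ 131 mm/day

Column moisture flux per unit crosswind length is F = V × PW.
Inflow: F_in = 21.5 × 38 = 817 mm·m/s
Outflow: F_out = 21.5 × 21.1 = 453.65 mm·m/s
Steady-state rate R = (F_in − F_out)/L = (817 − 453.65) / 240000 m = 1.514e-03 mm/s.
R = 1.514e-03 × 3600 × 24 = 131 mm/day.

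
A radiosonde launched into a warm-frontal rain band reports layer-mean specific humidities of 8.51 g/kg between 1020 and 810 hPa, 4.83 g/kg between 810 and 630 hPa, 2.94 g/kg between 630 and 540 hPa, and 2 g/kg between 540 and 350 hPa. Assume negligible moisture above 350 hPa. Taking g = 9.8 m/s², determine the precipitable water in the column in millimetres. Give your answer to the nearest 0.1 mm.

Precipitable water is the column-integrated vapour mass per unit area: PW = (1/g) Σ q̄ Δp, with q in kg/kg and Δp in Pa (1 kg/m² of water = 1 mm).
Layer 1020–810 hPa: Δp = 210 hPa = 21000 Pa, q̄ = 0.00851 kg/kg → 0.00851 × 21000 / 9.8 = 18.24 mm
Layer 810–630 hPa: Δp = 180 hPa = 18000 Pa, q̄ = 0.00483 kg/kg → 0.00483 × 18000 / 9.8 = 8.87 mm
Layer 630–540 hPa: Δp = 90 hPa = 9000 Pa, q̄ = 0.00294 kg/kg → 0.00294 × 9000 / 9.8 = 2.70 mm
Layer 540–350 hPa: Δp = 190 hPa = 19000 Pa, q̄ = 0.002 kg/kg → 0.002 × 19000 / 9.8 = 3.88 mm
PW = 18.24 + 8.87 + 2.70 + 3.88 = 33.69 ≈ 33.7 mm.

PW ≈ 33.7 mm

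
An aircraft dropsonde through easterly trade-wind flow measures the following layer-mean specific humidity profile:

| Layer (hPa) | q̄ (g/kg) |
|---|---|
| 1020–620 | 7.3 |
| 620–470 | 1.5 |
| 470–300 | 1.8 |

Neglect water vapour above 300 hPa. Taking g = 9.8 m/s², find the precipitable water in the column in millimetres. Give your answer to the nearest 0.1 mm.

Precipitable water is the column-integrated vapour mass per unit area: PW = (1/g) Σ q̄ Δp, with q in kg/kg and Δp in Pa (1 kg/m² of water = 1 mm).
Layer 1020–620 hPa: Δp = 400 hPa = 40000 Pa, q̄ = 0.0073 kg/kg → 0.0073 × 40000 / 9.8 = 29.80 mm
Layer 620–470 hPa: Δp = 150 hPa = 15000 Pa, q̄ = 0.0015 kg/kg → 0.0015 × 15000 / 9.8 = 2.30 mm
Layer 470–300 hPa: Δp = 170 hPa = 17000 Pa, q̄ = 0.0018 kg/kg → 0.0018 × 17000 / 9.8 = 3.12 mm
PW = 29.80 + 2.30 + 3.12 = 35.22 ≈ 35.2 mm.

PW ≈ 35.2 mm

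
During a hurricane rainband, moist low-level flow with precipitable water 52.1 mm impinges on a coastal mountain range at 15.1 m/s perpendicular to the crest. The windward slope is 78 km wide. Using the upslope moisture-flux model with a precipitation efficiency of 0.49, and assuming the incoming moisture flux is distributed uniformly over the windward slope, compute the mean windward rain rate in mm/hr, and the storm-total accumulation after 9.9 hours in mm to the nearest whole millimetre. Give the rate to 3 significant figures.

R ≈ 17.8 mm/hr; total ≈ 176 mm

Incoming column moisture flux per unit ridge length: F = V × PW = 15.1 × 52.1 = 786.71 mm·m/s.
Spread over the 78 km slope with efficiency ε = 0.49: R = ε·F/W = 0.49 × 786.71 / 78000 m = 4.942e-03 mm/s.
R = 4.942e-03 × 3600 = 17.8 mm/hr.
Over 9.9 h: total = 17.8 × 9.9 = 176.22 ≈ 176 mm.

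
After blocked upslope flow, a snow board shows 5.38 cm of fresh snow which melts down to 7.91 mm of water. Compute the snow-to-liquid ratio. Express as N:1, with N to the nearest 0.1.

Ratio = snow depth / SWE = 53.8 mm / 7.91 mm = 6.8, i.e. 6.8:1.

ratio ≈ 6.8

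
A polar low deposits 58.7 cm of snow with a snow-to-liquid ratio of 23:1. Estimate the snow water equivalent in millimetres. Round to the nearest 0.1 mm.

SWE ≈ 25.5 mm

SWE = snow depth / ratio = 58.7 cm / 23 = 2.552 cm = 25.5 mm.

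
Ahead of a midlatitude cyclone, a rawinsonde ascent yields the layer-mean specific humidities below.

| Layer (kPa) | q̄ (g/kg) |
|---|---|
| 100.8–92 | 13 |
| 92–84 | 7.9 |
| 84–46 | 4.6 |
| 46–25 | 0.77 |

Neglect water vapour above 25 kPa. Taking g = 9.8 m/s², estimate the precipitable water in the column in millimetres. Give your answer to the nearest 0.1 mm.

Precipitable water is the column-integrated vapour mass per unit area: PW = (1/g) Σ q̄ Δp, with q in kg/kg and Δp in Pa (1 kg/m² of water = 1 mm).
Layer 100.8–92 kPa: Δp = 88 hPa = 8800 Pa, q̄ = 0.013 kg/kg → 0.013 × 8800 / 9.8 = 11.67 mm
Layer 92–84 kPa: Δp = 80 hPa = 8000 Pa, q̄ = 0.0079 kg/kg → 0.0079 × 8000 / 9.8 = 6.45 mm
Layer 84–46 kPa: Δp = 380 hPa = 38000 Pa, q̄ = 0.0046 kg/kg → 0.0046 × 38000 / 9.8 = 17.84 mm
Layer 46–25 kPa: Δp = 210 hPa = 21000 Pa, q̄ = 0.00077 kg/kg → 0.00077 × 21000 / 9.8 = 1.65 mm
PW = 11.67 + 6.45 + 17.84 + 1.65 = 37.61 ≈ 37.6 mm.

PW ≈ 37.6 mm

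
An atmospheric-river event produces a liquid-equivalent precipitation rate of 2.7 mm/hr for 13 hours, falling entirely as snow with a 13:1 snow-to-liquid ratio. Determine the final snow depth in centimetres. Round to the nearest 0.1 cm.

snow depth ≈ 45.6 cm

Liquid-equivalent depth = 2.7 × 13 = 35.1 mm.
Snow depth = 35.1 mm × 13 = 456.3 mm = 45.6 cm.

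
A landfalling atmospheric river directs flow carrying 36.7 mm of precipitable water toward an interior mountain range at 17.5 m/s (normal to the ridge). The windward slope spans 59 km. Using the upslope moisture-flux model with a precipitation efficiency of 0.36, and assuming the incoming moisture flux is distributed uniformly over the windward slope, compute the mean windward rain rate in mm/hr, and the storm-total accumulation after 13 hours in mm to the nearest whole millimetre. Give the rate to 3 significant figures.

R ≈ 14.1 mm/hr; total ≈ 183 mm

Incoming column moisture flux per unit ridge length: F = V × PW = 17.5 × 36.7 = 642.25 mm·m/s.
Spread over the 59 km slope with efficiency ε = 0.36: R = ε·F/W = 0.36 × 642.25 / 59000 m = 3.919e-03 mm/s.
R = 3.919e-03 × 3600 = 14.1 mm/hr.
Over 13 h: total = 14.1 × 13 = 183.3 ≈ 183 mm.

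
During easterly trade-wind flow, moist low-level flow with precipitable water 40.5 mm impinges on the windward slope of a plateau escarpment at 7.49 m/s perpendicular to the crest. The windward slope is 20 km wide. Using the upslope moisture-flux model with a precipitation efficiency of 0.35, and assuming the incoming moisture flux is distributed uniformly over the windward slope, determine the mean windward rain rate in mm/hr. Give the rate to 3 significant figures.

R ≈ 19.1 mm/hr

Incoming column moisture flux per unit ridge length: F = V × PW = 7.49 × 40.5 = 303.345 mm·m/s.
Spread over the 20 km slope with efficiency ε = 0.35: R = ε·F/W = 0.35 × 303.345 / 20000 m = 5.309e-03 mm/s.
R = 5.309e-03 × 3600 = 19.1 mm/hr.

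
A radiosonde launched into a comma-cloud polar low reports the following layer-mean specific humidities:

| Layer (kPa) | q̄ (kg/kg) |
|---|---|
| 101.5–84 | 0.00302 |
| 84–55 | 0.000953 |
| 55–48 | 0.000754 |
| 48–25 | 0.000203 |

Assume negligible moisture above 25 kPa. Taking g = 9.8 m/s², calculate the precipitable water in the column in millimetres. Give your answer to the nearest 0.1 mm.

PW ≈ 9.2 mm

Precipitable water is the column-integrated vapour mass per unit area: PW = (1/g) Σ q̄ Δp, with q in kg/kg and Δp in Pa (1 kg/m² of water = 1 mm).
Layer 101.5–84 kPa: Δp = 175 hPa = 17500 Pa, q̄ = 0.00302 kg/kg → 0.00302 × 17500 / 9.8 = 5.39 mm
Layer 84–55 kPa: Δp = 290 hPa = 29000 Pa, q̄ = 0.000953 kg/kg → 0.000953 × 29000 / 9.8 = 2.82 mm
Layer 55–48 kPa: Δp = 70 hPa = 7000 Pa, q̄ = 0.000754 kg/kg → 0.000754 × 7000 / 9.8 = 0.54 mm
Layer 48–25 kPa: Δp = 230 hPa = 23000 Pa, q̄ = 0.000203 kg/kg → 0.000203 × 23000 / 9.8 = 0.48 mm
PW = 5.39 + 2.82 + 0.54 + 0.48 = 9.23 ≈ 9.2 mm.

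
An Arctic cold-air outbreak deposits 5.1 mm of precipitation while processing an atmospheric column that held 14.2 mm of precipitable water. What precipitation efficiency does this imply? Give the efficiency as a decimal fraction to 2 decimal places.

ε ≈ 0.36

ε = precipitation / PW = 5.1 / 14.2 = 0.36.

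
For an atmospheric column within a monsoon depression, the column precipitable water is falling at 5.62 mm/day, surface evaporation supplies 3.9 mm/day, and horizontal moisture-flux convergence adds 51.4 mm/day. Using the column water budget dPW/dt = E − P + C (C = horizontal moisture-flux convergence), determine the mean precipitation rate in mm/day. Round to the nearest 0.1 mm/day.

dPW/dt = -5.62 mm/day.
P = E + C − dPW/dt = 3.9 + (51.4) − (-5.62) = 60.9 mm/day.

P ≈ 60.9 mm/day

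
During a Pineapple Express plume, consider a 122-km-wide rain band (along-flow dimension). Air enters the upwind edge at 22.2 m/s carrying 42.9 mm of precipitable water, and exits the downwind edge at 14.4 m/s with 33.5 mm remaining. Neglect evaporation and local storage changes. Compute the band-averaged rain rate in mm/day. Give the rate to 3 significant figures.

R ≈ 333 mm/day

Column moisture flux per unit crosswind length is F = V × PW.
Inflow: F_in = 22.2 × 42.9 = 952.38 mm·m/s
Outflow: F_out = 14.4 × 33.5 = 482.4 mm·m/s
Steady-state rate R = (F_in − F_out)/L = (952.38 − 482.4) / 122000 m = 3.852e-03 mm/s.
R = 3.852e-03 × 3600 × 24 = 333 mm/day.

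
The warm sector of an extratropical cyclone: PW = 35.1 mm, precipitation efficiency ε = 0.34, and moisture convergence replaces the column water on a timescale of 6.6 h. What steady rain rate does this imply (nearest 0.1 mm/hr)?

Each overturning extracts ε × PW = 0.34 × 35.1 = 11.934 mm.
Rate = ε·PW / τ = 11.934 / 6.6 h = 1.8 mm/hr.

R ≈ 1.8 mm/hr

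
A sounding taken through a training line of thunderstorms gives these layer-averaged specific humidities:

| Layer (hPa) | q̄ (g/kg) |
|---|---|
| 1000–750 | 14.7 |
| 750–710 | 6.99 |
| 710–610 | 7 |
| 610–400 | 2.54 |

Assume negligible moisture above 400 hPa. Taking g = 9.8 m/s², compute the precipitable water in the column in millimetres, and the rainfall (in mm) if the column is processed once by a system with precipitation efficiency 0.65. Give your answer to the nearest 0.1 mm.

Precipitable water is the column-integrated vapour mass per unit area: PW = (1/g) Σ q̄ Δp, with q in kg/kg and Δp in Pa (1 kg/m² of water = 1 mm).
Layer 1000–750 hPa: Δp = 250 hPa = 25000 Pa, q̄ = 0.0147 kg/kg → 0.0147 × 25000 / 9.8 = 37.50 mm
Layer 750–710 hPa: Δp = 40 hPa = 4000 Pa, q̄ = 0.00699 kg/kg → 0.00699 × 4000 / 9.8 = 2.85 mm
Layer 710–610 hPa: Δp = 100 hPa = 10000 Pa, q̄ = 0.007 kg/kg → 0.007 × 10000 / 9.8 = 7.14 mm
Layer 610–400 hPa: Δp = 210 hPa = 21000 Pa, q̄ = 0.00254 kg/kg → 0.00254 × 21000 / 9.8 = 5.44 mm
PW = 37.50 + 2.85 + 7.14 + 5.44 = 52.93 ≈ 52.9 mm.
Rainfall = ε × PW = 0.65 × 52.9 = 34.4 mm.

PW ≈ 52.9 mm; rainfall ≈ 34.4 mm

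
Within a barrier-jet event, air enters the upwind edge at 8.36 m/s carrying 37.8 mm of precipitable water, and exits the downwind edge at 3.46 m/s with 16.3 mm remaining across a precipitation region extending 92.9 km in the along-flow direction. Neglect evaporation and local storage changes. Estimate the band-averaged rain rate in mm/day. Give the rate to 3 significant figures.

R ≈ 241 mm/day

Column moisture flux per unit crosswind length is F = V × PW.
Inflow: F_in = 8.36 × 37.8 = 316.008 mm·m/s
Outflow: F_out = 3.46 × 16.3 = 56.398 mm·m/s
Steady-state rate R = (F_in − F_out)/L = (316.008 − 56.398) / 92900 m = 2.795e-03 mm/s.
R = 2.795e-03 × 3600 × 24 = 241 mm/day.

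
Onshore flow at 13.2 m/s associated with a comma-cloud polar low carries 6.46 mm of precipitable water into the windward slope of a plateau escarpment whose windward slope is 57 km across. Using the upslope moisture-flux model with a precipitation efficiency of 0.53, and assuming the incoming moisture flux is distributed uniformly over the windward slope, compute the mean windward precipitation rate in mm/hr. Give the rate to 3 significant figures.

Incoming column moisture flux per unit ridge length: F = V × PW = 13.2 × 6.46 = 85.272 mm·m/s.
Spread over the 57 km slope with efficiency ε = 0.53: R = ε·F/W = 0.53 × 85.272 / 57000 m = 7.929e-04 mm/s.
R = 7.929e-04 × 3600 = 2.85 mm/hr.

R ≈ 2.85 mm/hr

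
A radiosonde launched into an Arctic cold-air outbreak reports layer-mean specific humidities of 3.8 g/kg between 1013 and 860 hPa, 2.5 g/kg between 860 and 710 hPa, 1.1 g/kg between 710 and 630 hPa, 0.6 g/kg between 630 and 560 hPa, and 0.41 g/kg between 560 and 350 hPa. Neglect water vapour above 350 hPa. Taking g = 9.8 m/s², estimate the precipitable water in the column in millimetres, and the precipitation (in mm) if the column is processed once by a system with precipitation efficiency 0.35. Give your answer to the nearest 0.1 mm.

PW ≈ 12.0 mm; precipitation ≈ 4.2 mm

Precipitable water is the column-integrated vapour mass per unit area: PW = (1/g) Σ q̄ Δp, with q in kg/kg and Δp in Pa (1 kg/m² of water = 1 mm).
Layer 1013–860 hPa: Δp = 153 hPa = 15300 Pa, q̄ = 0.0038 kg/kg → 0.0038 × 15300 / 9.8 = 5.93 mm
Layer 860–710 hPa: Δp = 150 hPa = 15000 Pa, q̄ = 0.0025 kg/kg → 0.0025 × 15000 / 9.8 = 3.83 mm
Layer 710–630 hPa: Δp = 80 hPa = 8000 Pa, q̄ = 0.0011 kg/kg → 0.0011 × 8000 / 9.8 = 0.90 mm
Layer 630–560 hPa: Δp = 70 hPa = 7000 Pa, q̄ = 0.0006 kg/kg → 0.0006 × 7000 / 9.8 = 0.43 mm
Layer 560–350 hPa: Δp = 210 hPa = 21000 Pa, q̄ = 0.00041 kg/kg → 0.00041 × 21000 / 9.8 = 0.88 mm
PW = 5.93 + 3.83 + 0.90 + 0.43 + 0.88 = 11.97 ≈ 12.0 mm.
Precipitation = ε × PW = 0.35 × 12.0 = 4.2 mm.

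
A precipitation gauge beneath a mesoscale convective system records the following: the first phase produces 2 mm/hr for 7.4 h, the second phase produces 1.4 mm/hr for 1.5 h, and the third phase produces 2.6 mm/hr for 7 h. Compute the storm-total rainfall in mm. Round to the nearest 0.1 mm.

Total = Σ Rᵢ Δtᵢ = 2 × 7.4 + 1.4 × 1.5 + 2.6 × 7
      = 14.8 + 2.1 + 18.2 = 35.1 mm.

total ≈ 35.1 mm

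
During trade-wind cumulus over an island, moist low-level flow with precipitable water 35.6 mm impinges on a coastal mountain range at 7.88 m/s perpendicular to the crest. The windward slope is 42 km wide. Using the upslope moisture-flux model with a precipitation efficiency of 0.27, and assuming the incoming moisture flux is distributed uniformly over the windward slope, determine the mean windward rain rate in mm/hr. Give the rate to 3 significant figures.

R ≈ 6.49 mm/hr

Incoming column moisture flux per unit ridge length: F = V × PW = 7.88 × 35.6 = 280.528 mm·m/s.
Spread over the 42 km slope with efficiency ε = 0.27: R = ε·F/W = 0.27 × 280.528 / 42000 m = 1.803e-03 mm/s.
R = 1.803e-03 × 3600 = 6.49 mm/hr.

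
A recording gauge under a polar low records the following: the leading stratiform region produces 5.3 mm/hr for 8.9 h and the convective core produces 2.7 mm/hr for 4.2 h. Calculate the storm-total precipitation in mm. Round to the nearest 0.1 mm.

Total = Σ Rᵢ Δtᵢ = 5.3 × 8.9 + 2.7 × 4.2
      = 47.17 + 11.34 = 58.5 mm.

total ≈ 58.5 mm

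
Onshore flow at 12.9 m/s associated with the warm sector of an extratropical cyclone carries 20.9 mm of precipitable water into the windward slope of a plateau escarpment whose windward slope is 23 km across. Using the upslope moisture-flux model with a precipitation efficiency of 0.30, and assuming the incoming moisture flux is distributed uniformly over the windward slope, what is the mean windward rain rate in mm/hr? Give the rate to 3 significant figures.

Incoming column moisture flux per unit ridge length: F = V × PW = 12.9 × 20.9 = 269.61 mm·m/s.
Spread over the 23 km slope with efficiency ε = 0.30: R = ε·F/W = 0.30 × 269.61 / 23000 m = 3.517e-03 mm/s.
R = 3.517e-03 × 3600 = 12.7 mm/hr.

R ≈ 12.7 mm/hr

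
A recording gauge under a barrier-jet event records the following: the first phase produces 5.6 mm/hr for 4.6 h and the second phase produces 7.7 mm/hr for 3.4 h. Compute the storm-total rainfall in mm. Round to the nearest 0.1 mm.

Total = Σ Rᵢ Δtᵢ = 5.6 × 4.6 + 7.7 × 3.4
      = 25.76 + 26.18 = 51.9 mm.

total ≈ 51.9 mm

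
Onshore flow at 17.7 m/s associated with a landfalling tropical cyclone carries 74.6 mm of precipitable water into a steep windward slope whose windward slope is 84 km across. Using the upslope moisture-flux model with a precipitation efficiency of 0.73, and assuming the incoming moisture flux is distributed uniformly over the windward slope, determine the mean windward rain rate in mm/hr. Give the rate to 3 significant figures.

Incoming column moisture flux per unit ridge length: F = V × PW = 17.7 × 74.6 = 1320.42 mm·m/s.
Spread over the 84 km slope with efficiency ε = 0.73: R = ε·F/W = 0.73 × 1320.42 / 84000 m = 1.148e-02 mm/s.
R = 1.148e-02 × 3600 = 41.3 mm/hr.

R ≈ 41.3 mm/hr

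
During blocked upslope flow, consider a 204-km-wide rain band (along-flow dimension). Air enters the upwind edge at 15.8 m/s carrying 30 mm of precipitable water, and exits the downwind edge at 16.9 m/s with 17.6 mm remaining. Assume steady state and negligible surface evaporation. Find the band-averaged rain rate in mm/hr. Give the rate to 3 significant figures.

R ≈ 3.12 mm/hr

Column moisture flux per unit crosswind length is F = V × PW.
Inflow: F_in = 15.8 × 30 = 474 mm·m/s
Outflow: F_out = 16.9 × 17.6 = 297.44 mm·m/s
Steady-state rate R = (F_in − F_out)/L = (474 − 297.44) / 204000 m = 8.655e-04 mm/s.
R = 8.655e-04 × 3600 = 3.12 mm/hr.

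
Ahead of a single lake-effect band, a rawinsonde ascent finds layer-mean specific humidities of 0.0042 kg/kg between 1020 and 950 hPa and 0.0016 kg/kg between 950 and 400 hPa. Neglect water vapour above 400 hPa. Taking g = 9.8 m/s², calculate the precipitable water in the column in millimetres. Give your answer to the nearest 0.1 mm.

PW ≈ 12.0 mm

Precipitable water is the column-integrated vapour mass per unit area: PW = (1/g) Σ q̄ Δp, with q in kg/kg and Δp in Pa (1 kg/m² of water = 1 mm).
Layer 1020–950 hPa: Δp = 70 hPa = 7000 Pa, q̄ = 0.0042 kg/kg → 0.0042 × 7000 / 9.8 = 3.00 mm
Layer 950–400 hPa: Δp = 550 hPa = 55000 Pa, q̄ = 0.0016 kg/kg → 0.0016 × 55000 / 9.8 = 8.98 mm
PW = 3.00 + 8.98 = 11.98 ≈ 12.0 mm.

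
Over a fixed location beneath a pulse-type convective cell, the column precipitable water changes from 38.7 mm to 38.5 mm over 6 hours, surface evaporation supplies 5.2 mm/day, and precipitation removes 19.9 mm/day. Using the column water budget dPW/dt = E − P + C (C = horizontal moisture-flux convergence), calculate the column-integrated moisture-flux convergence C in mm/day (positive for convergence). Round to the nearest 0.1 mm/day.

C ≈ 13.9 mm/day

dPW/dt = (38.5 − 38.7) mm / (6/24 day) = -0.800 mm/day.
C = dPW/dt − E + P = (-0.800) − 5.2 + 19.9 = 13.9 mm/day.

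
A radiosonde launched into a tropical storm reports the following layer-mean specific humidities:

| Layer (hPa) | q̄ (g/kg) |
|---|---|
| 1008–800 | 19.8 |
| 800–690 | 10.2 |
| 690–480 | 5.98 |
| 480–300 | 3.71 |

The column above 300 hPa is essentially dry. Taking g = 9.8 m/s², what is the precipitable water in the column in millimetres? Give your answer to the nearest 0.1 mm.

Precipitable water is the column-integrated vapour mass per unit area: PW = (1/g) Σ q̄ Δp, with q in kg/kg and Δp in Pa (1 kg/m² of water = 1 mm).
Layer 1008–800 hPa: Δp = 208 hPa = 20800 Pa, q̄ = 0.0198 kg/kg → 0.0198 × 20800 / 9.8 = 42.02 mm
Layer 800–690 hPa: Δp = 110 hPa = 11000 Pa, q̄ = 0.0102 kg/kg → 0.0102 × 11000 / 9.8 = 11.45 mm
Layer 690–480 hPa: Δp = 210 hPa = 21000 Pa, q̄ = 0.00598 kg/kg → 0.00598 × 21000 / 9.8 = 12.81 mm
Layer 480–300 hPa: Δp = 180 hPa = 18000 Pa, q̄ = 0.00371 kg/kg → 0.00371 × 18000 / 9.8 = 6.81 mm
PW = 42.02 + 11.45 + 12.81 + 6.81 = 73.09 ≈ 73.1 mm.

PW ≈ 73.1 mm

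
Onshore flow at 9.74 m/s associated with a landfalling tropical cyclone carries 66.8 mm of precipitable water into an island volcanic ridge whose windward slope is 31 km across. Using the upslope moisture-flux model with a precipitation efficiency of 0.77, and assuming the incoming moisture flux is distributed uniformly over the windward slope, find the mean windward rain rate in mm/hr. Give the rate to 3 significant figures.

Incoming column moisture flux per unit ridge length: F = V × PW = 9.74 × 66.8 = 650.632 mm·m/s.
Spread over the 31 km slope with efficiency ε = 0.77: R = ε·F/W = 0.77 × 650.632 / 31000 m = 1.616e-02 mm/s.
R = 1.616e-02 × 3600 = 58.2 mm/hr.

R ≈ 58.2 mm/hr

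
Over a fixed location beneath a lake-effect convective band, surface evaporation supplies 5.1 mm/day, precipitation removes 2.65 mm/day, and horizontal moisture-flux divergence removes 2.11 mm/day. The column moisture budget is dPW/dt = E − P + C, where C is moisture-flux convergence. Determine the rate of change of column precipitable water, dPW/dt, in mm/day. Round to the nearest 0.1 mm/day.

dPW/dt ≈ 0.3 mm/day

dPW/dt = E − P + C = 5.1 − 2.65 + (-2.11) = 0.3 mm/day.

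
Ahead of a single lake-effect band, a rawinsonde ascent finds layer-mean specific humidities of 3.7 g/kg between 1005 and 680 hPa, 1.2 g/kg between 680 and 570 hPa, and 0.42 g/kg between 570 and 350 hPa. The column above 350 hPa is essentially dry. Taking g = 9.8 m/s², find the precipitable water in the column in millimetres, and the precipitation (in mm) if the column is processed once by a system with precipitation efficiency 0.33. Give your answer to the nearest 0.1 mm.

Precipitable water is the column-integrated vapour mass per unit area: PW = (1/g) Σ q̄ Δp, with q in kg/kg and Δp in Pa (1 kg/m² of water = 1 mm).
Layer 1005–680 hPa: Δp = 325 hPa = 32500 Pa, q̄ = 0.0037 kg/kg → 0.0037 × 32500 / 9.8 = 12.27 mm
Layer 680–570 hPa: Δp = 110 hPa = 11000 Pa, q̄ = 0.0012 kg/kg → 0.0012 × 11000 / 9.8 = 1.35 mm
Layer 570–350 hPa: Δp = 220 hPa = 22000 Pa, q̄ = 0.00042 kg/kg → 0.00042 × 22000 / 9.8 = 0.94 mm
PW = 12.27 + 1.35 + 0.94 = 14.56 ≈ 14.6 mm.
Precipitation = ε × PW = 0.33 × 14.6 = 4.8 mm.

PW ≈ 14.6 mm; precipitation ≈ 4.8 mm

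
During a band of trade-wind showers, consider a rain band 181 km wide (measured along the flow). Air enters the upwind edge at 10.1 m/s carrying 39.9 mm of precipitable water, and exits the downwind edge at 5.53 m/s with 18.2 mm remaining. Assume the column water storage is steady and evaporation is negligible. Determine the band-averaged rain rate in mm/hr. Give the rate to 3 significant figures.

R ≈ 6.01 mm/hr

Column moisture flux per unit crosswind length is F = V × PW.
Inflow: F_in = 10.1 × 39.9 = 402.99 mm·m/s
Outflow: F_out = 5.53 × 18.2 = 100.646 mm·m/s
Steady-state rate R = (F_in − F_out)/L = (402.99 − 100.646) / 181000 m = 1.670e-03 mm/s.
R = 1.670e-03 × 3600 = 6.01 mm/hr.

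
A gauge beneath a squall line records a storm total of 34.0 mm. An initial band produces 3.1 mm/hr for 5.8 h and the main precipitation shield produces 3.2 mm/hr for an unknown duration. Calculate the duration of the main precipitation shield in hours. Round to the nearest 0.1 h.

Known phases: 3.1 × 5.8 = 17.98 mm.
Remaining depth = 34.0 − 17.98 = 16.02 mm.
Duration = 16.02 / 3.2 = 5.0 h.

duration ≈ 5.0 h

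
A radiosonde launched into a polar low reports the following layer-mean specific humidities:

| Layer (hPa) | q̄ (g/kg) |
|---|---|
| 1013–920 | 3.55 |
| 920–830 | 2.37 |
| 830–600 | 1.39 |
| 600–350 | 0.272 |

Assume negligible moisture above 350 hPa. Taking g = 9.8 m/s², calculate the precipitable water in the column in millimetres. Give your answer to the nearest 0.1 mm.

PW ≈ 9.5 mm

Precipitable water is the column-integrated vapour mass per unit area: PW = (1/g) Σ q̄ Δp, with q in kg/kg and Δp in Pa (1 kg/m² of water = 1 mm).
Layer 1013–920 hPa: Δp = 93 hPa = 9300 Pa, q̄ = 0.00355 kg/kg → 0.00355 × 9300 / 9.8 = 3.37 mm
Layer 920–830 hPa: Δp = 90 hPa = 9000 Pa, q̄ = 0.00237 kg/kg → 0.00237 × 9000 / 9.8 = 2.18 mm
Layer 830–600 hPa: Δp = 230 hPa = 23000 Pa, q̄ = 0.00139 kg/kg → 0.00139 × 23000 / 9.8 = 3.26 mm
Layer 600–350 hPa: Δp = 250 hPa = 25000 Pa, q̄ = 0.000272 kg/kg → 0.000272 × 25000 / 9.8 = 0.69 mm
PW = 3.37 + 2.18 + 3.26 + 0.69 = 9.50 ≈ 9.5 mm.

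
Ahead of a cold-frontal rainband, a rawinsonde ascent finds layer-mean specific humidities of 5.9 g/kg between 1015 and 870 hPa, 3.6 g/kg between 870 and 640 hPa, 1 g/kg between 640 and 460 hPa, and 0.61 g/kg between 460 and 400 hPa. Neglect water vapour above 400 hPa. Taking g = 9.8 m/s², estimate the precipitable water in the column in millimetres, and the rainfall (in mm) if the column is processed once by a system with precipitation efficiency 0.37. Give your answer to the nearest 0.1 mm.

Precipitable water is the column-integrated vapour mass per unit area: PW = (1/g) Σ q̄ Δp, with q in kg/kg and Δp in Pa (1 kg/m² of water = 1 mm).
Layer 1015–870 hPa: Δp = 145 hPa = 14500 Pa, q̄ = 0.0059 kg/kg → 0.0059 × 14500 / 9.8 = 8.73 mm
Layer 870–640 hPa: Δp = 230 hPa = 23000 Pa, q̄ = 0.0036 kg/kg → 0.0036 × 23000 / 9.8 = 8.45 mm
Layer 640–460 hPa: Δp = 180 hPa = 18000 Pa, q̄ = 0.001 kg/kg → 0.001 × 18000 / 9.8 = 1.84 mm
Layer 460–400 hPa: Δp = 60 hPa = 6000 Pa, q̄ = 0.00061 kg/kg → 0.00061 × 6000 / 9.8 = 0.37 mm
PW = 8.73 + 8.45 + 1.84 + 0.37 = 19.39 ≈ 19.4 mm.
Rainfall = ε × PW = 0.37 × 19.4 = 7.2 mm.

PW ≈ 19.4 mm; rainfall ≈ 7.2 mm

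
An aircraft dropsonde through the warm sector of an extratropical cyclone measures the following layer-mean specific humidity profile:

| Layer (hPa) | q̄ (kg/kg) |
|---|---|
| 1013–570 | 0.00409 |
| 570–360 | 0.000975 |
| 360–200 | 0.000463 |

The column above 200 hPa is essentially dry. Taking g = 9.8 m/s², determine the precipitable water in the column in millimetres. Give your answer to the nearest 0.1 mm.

PW ≈ 21.3 mm

Precipitable water is the column-integrated vapour mass per unit area: PW = (1/g) Σ q̄ Δp, with q in kg/kg and Δp in Pa (1 kg/m² of water = 1 mm).
Layer 1013–570 hPa: Δp = 443 hPa = 44300 Pa, q̄ = 0.00409 kg/kg → 0.00409 × 44300 / 9.8 = 18.49 mm
Layer 570–360 hPa: Δp = 210 hPa = 21000 Pa, q̄ = 0.000975 kg/kg → 0.000975 × 21000 / 9.8 = 2.09 mm
Layer 360–200 hPa: Δp = 160 hPa = 16000 Pa, q̄ = 0.000463 kg/kg → 0.000463 × 16000 / 9.8 = 0.76 mm
PW = 18.49 + 2.09 + 0.76 = 21.34 ≈ 21.3 mm.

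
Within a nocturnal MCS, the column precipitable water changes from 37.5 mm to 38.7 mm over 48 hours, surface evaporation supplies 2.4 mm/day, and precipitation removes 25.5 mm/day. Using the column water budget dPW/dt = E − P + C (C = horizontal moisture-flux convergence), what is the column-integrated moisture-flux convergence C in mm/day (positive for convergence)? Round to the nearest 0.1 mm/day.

C ≈ 23.7 mm/day

dPW/dt = (38.7 − 37.5) mm / (48/24 day) = +0.600 mm/day.
C = dPW/dt − E + P = (+0.600) − 2.4 + 25.5 = 23.7 mm/day.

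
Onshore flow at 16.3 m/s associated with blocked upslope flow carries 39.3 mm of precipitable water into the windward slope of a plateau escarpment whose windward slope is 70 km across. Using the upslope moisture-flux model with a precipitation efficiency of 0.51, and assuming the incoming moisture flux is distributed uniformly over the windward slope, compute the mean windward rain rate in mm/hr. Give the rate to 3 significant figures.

Incoming column moisture flux per unit ridge length: F = V × PW = 16.3 × 39.3 = 640.59 mm·m/s.
Spread over the 70 km slope with efficiency ε = 0.51: R = ε·F/W = 0.51 × 640.59 / 70000 m = 4.667e-03 mm/s.
R = 4.667e-03 × 3600 = 16.8 mm/hr.

R ≈ 16.8 mm/hr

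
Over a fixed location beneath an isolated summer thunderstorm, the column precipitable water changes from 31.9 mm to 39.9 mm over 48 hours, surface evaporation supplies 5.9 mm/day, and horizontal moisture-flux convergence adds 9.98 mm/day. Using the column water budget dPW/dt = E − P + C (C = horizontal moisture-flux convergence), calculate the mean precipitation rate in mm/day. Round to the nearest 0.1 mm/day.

P ≈ 11.9 mm/day

dPW/dt = (39.9 − 31.9) mm / (48/24 day) = +4.000 mm/day.
P = E + C − dPW/dt = 5.9 + (9.98) − (+4.000) = 11.9 mm/day.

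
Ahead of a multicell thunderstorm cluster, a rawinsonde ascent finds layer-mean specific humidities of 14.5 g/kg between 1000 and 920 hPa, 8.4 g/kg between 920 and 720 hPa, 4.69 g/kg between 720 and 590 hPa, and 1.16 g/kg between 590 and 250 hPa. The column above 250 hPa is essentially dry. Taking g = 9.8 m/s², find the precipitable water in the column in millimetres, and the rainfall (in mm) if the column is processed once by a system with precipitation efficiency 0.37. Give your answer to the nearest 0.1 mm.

Precipitable water is the column-integrated vapour mass per unit area: PW = (1/g) Σ q̄ Δp, with q in kg/kg and Δp in Pa (1 kg/m² of water = 1 mm).
Layer 1000–920 hPa: Δp = 80 hPa = 8000 Pa, q̄ = 0.0145 kg/kg → 0.0145 × 8000 / 9.8 = 11.84 mm
Layer 920–720 hPa: Δp = 200 hPa = 20000 Pa, q̄ = 0.0084 kg/kg → 0.0084 × 20000 / 9.8 = 17.14 mm
Layer 720–590 hPa: Δp = 130 hPa = 13000 Pa, q̄ = 0.00469 kg/kg → 0.00469 × 13000 / 9.8 = 6.22 mm
Layer 590–250 hPa: Δp = 340 hPa = 34000 Pa, q̄ = 0.00116 kg/kg → 0.00116 × 34000 / 9.8 = 4.02 mm
PW = 11.84 + 17.14 + 6.22 + 4.02 = 39.22 ≈ 39.2 mm.
Rainfall = ε × PW = 0.37 × 39.2 = 14.5 mm.

PW ≈ 39.2 mm; rainfall ≈ 14.5 mm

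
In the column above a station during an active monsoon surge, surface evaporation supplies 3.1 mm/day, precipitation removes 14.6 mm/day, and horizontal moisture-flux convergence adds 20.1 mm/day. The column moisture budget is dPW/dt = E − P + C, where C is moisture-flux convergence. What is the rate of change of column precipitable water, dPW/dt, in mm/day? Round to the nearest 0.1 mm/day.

dPW/dt ≈ 8.6 mm/day

dPW/dt = E − P + C = 3.1 − 14.6 + (20.1) = 8.6 mm/day.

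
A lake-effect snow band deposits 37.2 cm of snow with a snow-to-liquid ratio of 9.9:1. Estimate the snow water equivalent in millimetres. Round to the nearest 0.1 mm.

SWE = snow depth / ratio = 37.2 cm / 9.9 = 3.758 cm = 37.6 mm.

SWE ≈ 37.6 mm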